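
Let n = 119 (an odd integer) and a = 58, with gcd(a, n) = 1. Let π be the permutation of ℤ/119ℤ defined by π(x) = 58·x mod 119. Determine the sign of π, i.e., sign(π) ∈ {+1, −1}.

Trace 88: π^k(88) = [88, 106, 79, 60, 29, 16, 95] for k=0..6.
Decompose π into cycles: lengths [48, 48, 16, 3, 3, 1] (6 cycles, including the fixed point 0).
Σ(ℓ_i−1) = 119−6 = 113; sign = (−1)^113 = -1.
The Jacobi symbol (58|119) = -1 (Zolotarev) agrees.

-1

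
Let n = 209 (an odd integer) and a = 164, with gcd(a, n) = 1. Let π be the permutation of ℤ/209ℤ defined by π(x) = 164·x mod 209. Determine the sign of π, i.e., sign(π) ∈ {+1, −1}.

Trace 65: π^k(65) = [65, 1, 164, 144, 208, 45] for k=0..5.
39 cycles of lengths [6, 6, 6, 6, 6, 6, 6, 6, 6, 6, 6, 6, 6, 6, 6, 6, 6, 6, 6, 6, 6, 6, 6, 6, 6, 6, 6, 6, 6, 6, 6, 6, 6, 2, 2, 2, 2, 2, 1].
209 − 39 = 170 transpositions; sign(π) = (−1)^170 = +1.
The Jacobi symbol (164|209) = +1 (Zolotarev) agrees.

+1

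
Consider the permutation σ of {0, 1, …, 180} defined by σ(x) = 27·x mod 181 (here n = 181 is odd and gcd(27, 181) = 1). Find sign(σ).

Trace 25: π^k(25) = [25, 132, 125, 117, 82, 42, 48] for k=0..6.
Cycle type of π: 15×12 + 1; total 13 cycles.
With 13 cycles on 181 points, sign = (−1)^{181−13} = +1.

+1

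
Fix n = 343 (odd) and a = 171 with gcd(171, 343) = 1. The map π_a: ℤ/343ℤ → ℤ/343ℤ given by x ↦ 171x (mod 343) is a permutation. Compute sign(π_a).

Start at x=199: 199 → 72 → 307 → 18 → 334 → 176 → 255 → … (one orbit).
Decompose π into cycles: lengths [294, 42, 6, 1] (4 cycles, including the fixed point 0).
With 4 cycles on 343 points, sign = (−1)^{343−4} = -1.
(171|343)_J = -1 (Zolotarev's lemma cross-check).

-1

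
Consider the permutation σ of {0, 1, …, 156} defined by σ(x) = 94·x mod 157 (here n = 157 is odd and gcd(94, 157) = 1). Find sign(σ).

-1

Start at x=76: 76 → 79 → 47 → 22 → 27 → 26 → 89 → … (one orbit).
π_94 has 2 disjoint cycles with lengths [156, 1] on {0,…,156}.
Σ(ℓ_i−1) = 157−2 = 155; sign = (−1)^155 = -1.
Zolotarev: (94|157) = -1, matching the cycle-count sign.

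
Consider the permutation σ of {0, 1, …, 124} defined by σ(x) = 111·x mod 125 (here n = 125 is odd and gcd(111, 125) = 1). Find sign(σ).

+1

Start at x=36: 36 → 121 → 56 → 91 → 101 → 86 → 46 → … (one orbit).
π_111 has 13 disjoint cycles with lengths [25, 25, 25, 25, 5, 5, 5, 5, 1, 1, 1, 1, 1] on {0,…,124}.
13 cycles on 125: each ℓ→(−1)^(ℓ−1), product (−1)^112 = +1.
The Jacobi symbol (111|125) = +1 (Zolotarev) agrees.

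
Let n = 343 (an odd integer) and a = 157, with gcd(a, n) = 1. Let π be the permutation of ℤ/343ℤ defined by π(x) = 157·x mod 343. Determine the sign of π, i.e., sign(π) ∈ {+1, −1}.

-1

Start at x=208: 208 → 71 → 171 → 93 → 195 → 88 → 96 → … (one orbit).
Cycle lengths of π_157 on ℤ/343ℤ: [294, 42, 6, 1]; 4 cycles in total.
343 − 4 = 339 transpositions; sign(π) = (−1)^339 = -1.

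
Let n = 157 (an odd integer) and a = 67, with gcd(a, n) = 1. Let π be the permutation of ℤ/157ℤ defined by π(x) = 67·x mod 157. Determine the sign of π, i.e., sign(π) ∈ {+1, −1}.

+1

Start at x=14: 14 → 153 → 46 → 99 → 39 → 101 → 16 → … (one orbit).
Cycle lengths of π_67 on ℤ/157ℤ: [13, 13, 13, 13, 13, 13, 13, 13, 13, 13, 13, 13, 1]; 13 cycles in total.
sign(π) = (−1)^{n − #cycles} = (−1)^{157−13} = (−1)^144 = +1.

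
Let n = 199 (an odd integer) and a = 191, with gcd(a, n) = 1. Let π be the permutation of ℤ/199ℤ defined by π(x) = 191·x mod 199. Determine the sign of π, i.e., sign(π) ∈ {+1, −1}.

-1

Trace 12: π^k(12) = [12, 103, 171, 25, 198, 8, 135] for k=0..6.
π_191 has 4 disjoint cycles with lengths [66, 66, 66, 1] on {0,…,198}.
Σ(ℓ_i−1) = 199−4 = 195; sign = (−1)^195 = -1.
Check: (191/199) = -1 by Zolotarev.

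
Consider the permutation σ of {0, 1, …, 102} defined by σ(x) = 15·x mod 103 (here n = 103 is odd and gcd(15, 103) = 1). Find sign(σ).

Start at x=8: 8 → 17 → 49 → 14 → 4 → 60 → 76 → … (one orbit).
3 cycles of lengths [51, 51, 1].
103 − 3 = 100 transpositions; sign(π) = (−1)^100 = +1.
Check: (15/103) = +1 by Zolotarev.

+1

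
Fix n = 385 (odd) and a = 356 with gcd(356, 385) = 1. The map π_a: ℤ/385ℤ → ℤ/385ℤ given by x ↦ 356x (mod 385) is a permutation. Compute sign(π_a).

Trace 146: π^k(146) = [146, 1, 356, 71, 251, 36, 111] for k=0..6.
60 cycles of lengths [10, 10, 10, 10, 10, 10, 10, 10, 10, 10, 10, 10, 10, 10, 10, 10, 10, 10, 10, 10, 10, 10, 10, 10, 10, 10, 10, 10, 10, 10, 5, 5, 5, 5, 5, 5, 5, 5, 5, 5, 2, 2, 2, 2, 2, 2, 2, 2, 2, 2, 2, 2, 2, 2, 2, 1, 1, 1, 1, 1].
n − c = 385 − 60 = 325; sign = (−1)^325 = -1.

-1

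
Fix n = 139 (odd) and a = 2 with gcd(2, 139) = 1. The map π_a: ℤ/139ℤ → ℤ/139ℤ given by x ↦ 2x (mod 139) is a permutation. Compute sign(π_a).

-1

Orbit of 8 under x↦2x: [8, 16, 32, 64, 128, 117, 95]… (length divides ord_139(2)).
Decompose π into cycles: lengths [138, 1] (2 cycles, including the fixed point 0).
139 − 2 = 137 transpositions; sign(π) = (−1)^137 = -1.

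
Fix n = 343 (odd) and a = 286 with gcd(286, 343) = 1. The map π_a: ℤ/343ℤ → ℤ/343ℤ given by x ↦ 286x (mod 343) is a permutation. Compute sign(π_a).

Orbit of 272 under x↦286x: [272, 274, 160, 141, 195, 204, 34]… (length divides ord_343(286)).
Cycle type of π: 98×3 + 14×3 + 2×3 + 1; total 10 cycles.
Σ(ℓ_i−1) = 343−10 = 333; sign = (−1)^333 = -1.
(286|343)_J = -1 (Zolotarev's lemma cross-check).

-1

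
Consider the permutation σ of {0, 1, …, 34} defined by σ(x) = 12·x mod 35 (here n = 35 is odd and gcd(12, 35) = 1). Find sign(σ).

+1

Trace 16: π^k(16) = [16, 17, 29, 33, 11, 27, 9] for k=0..6.
Decompose π into cycles: lengths [12, 12, 6, 4, 1] (5 cycles, including the fixed point 0).
sign(π) = (−1)^{n − #cycles} = (−1)^{35−5} = (−1)^30 = +1.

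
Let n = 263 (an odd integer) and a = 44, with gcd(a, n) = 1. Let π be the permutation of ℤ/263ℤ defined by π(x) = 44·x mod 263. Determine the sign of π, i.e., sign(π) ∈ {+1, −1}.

Start at x=8: 8 → 89 → 234 → 39 → 138 → 23 → 223 → … (one orbit).
Cycle lengths of π_44 on ℤ/263ℤ: [131, 131, 1]; 3 cycles in total.
sign(π) = (−1)^{n − #cycles} = (−1)^{263−3} = (−1)^260 = +1.

+1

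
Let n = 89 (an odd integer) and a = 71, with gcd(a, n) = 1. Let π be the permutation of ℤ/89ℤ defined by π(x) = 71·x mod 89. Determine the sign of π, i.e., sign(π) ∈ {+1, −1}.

+1

Trace 8: π^k(8) = [8, 34, 11, 69, 4, 17, 50] for k=0..6.
Decompose π into cycles: lengths [44, 44, 1] (3 cycles, including the fixed point 0).
With 3 cycles on 89 points, sign = (−1)^{89−3} = +1.
Via Zolotarev, sign(π_{71}) = (71|89) = +1.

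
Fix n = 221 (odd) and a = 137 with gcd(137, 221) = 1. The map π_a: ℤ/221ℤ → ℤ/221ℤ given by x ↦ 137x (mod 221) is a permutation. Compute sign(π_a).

Start at x=1: 1 → 137 → 205 → 18 → 35 → 154 → 103 → … (one orbit).
34 cycles of lengths [12, 12, 12, 12, 12, 12, 12, 12, 12, 12, 12, 12, 12, 12, 12, 12, 12, 1, 1, 1, 1, 1, 1, 1, 1, 1, 1, 1, 1, 1, 1, 1, 1, 1].
n − c = 221 − 34 = 187; sign = (−1)^187 = -1.
Zolotarev: (137|221) = -1, matching the cycle-count sign.

-1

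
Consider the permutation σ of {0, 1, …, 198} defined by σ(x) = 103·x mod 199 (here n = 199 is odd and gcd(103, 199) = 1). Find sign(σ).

+1

Start at x=103: 103 → 62 → 18 → 63 → 121 → 125 → 139 → … (one orbit).
Decompose π into cycles: lengths [11, 11, 11, 11, 11, 11, 11, 11, 11, 11, 11, 11, 11, 11, 11, 11, 11, 11, 1] (19 cycles, including the fixed point 0).
n − c = 199 − 19 = 180; sign = (−1)^180 = +1.
Zolotarev: (103|199) = +1, matching the cycle-count sign.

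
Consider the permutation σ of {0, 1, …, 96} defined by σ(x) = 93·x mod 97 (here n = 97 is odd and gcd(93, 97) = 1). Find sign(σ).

Trace 81: π^k(81) = [81, 64, 35, 54, 75, 88, 36] for k=0..6.
Decompose π into cycles: lengths [24, 24, 24, 24, 1] (5 cycles, including the fixed point 0).
With 5 cycles on 97 points, sign = (−1)^{97−5} = +1.
(93|97)_J = +1 (Zolotarev's lemma cross-check).

+1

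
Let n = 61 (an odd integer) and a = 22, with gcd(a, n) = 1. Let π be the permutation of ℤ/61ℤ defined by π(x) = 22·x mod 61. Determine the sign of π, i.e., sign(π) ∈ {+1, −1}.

Start at x=1: 1 → 22 → 57 → 34 → 16 → 47 → 58 → … (one orbit).
Cycle type of π: 15×4 + 1; total 5 cycles.
n − c = 61 − 5 = 56; sign = (−1)^56 = +1.

+1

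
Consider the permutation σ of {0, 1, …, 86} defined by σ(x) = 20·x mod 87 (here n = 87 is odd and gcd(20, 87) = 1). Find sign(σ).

Trace 1: π^k(1) = [1, 20, 52, 83, 7, 53, 16] for k=0..6.
Cycle type of π: 14×4 + 7×4 + 2 + 1; total 10 cycles.
10 cycles on 87: each ℓ→(−1)^(ℓ−1), product (−1)^77 = -1.
(20|87)_J = -1 (Zolotarev's lemma cross-check).

-1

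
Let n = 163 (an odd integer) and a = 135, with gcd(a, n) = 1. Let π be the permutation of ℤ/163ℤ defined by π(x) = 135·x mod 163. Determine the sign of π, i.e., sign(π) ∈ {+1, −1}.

+1

Trace 104: π^k(104) = [104, 22, 36, 133, 25, 115, 40] for k=0..6.
Decompose π into cycles: lengths [27, 27, 27, 27, 27, 27, 1] (7 cycles, including the fixed point 0).
163 − 7 = 156 transpositions; sign(π) = (−1)^156 = +1.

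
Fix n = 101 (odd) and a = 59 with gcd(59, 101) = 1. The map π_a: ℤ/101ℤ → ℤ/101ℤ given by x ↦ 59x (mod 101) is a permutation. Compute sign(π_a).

-1

Orbit of 14 under x↦59x: [14, 18, 52, 38, 20, 69, 31]… (length divides ord_101(59)).
Cycle lengths of π_59 on ℤ/101ℤ: [100, 1]; 2 cycles in total.
2 cycles on 101: each ℓ→(−1)^(ℓ−1), product (−1)^99 = -1.
(59|101)_J = -1 (Zolotarev's lemma cross-check).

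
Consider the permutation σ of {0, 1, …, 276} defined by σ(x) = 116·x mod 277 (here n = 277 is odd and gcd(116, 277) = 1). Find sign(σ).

Orbit of 1 under x↦116x: [1, 116, 160]… (length divides ord_277(116)).
The orbit structure of x ↦ 116x mod 277: 93 orbits of sizes [3, 3, 3, 3, 3, 3, 3, 3, 3, 3, 3, 3, 3, 3, 3, 3, 3, 3, 3, 3, 3, 3, 3, 3, 3, 3, 3, 3, 3, 3, 3, 3, 3, 3, 3, 3, 3, 3, 3, 3, 3, 3, 3, 3, 3, 3, 3, 3, 3, 3, 3, 3, 3, 3, 3, 3, 3, 3, 3, 3, 3, 3, 3, 3, 3, 3, 3, 3, 3, 3, 3, 3, 3, 3, 3, 3, 3, 3, 3, 3, 3, 3, 3, 3, 3, 3, 3, 3, 3, 3, 3, 3, 1].
With 93 cycles on 277 points, sign = (−1)^{277−93} = +1.

+1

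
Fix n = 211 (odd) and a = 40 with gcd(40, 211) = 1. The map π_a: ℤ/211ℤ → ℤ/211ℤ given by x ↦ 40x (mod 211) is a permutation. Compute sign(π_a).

-1

Trace 40: π^k(40) = [40, 123, 67, 148, 12, 58, 210] for k=0..6.
16 cycles of lengths [14, 14, 14, 14, 14, 14, 14, 14, 14, 14, 14, 14, 14, 14, 14, 1].
n − c = 211 − 16 = 195; sign = (−1)^195 = -1.
Check: (40/211) = -1 by Zolotarev.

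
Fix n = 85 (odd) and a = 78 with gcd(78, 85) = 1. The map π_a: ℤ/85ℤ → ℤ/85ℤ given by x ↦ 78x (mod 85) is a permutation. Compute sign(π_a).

+1

Orbit of 58 under x↦78x: [58, 19, 37, 81, 28, 59, 12]… (length divides ord_85(78)).
7 cycles of lengths [16, 16, 16, 16, 16, 4, 1].
7 cycles on 85: each ℓ→(−1)^(ℓ−1), product (−1)^78 = +1.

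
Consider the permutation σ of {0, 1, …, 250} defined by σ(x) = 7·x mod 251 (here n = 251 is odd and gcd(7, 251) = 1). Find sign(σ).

Trace 105: π^k(105) = [105, 233, 125, 122, 101, 205, 180] for k=0..6.
π_7 has 3 disjoint cycles with lengths [125, 125, 1] on {0,…,250}.
3 cycles on 251: each ℓ→(−1)^(ℓ−1), product (−1)^248 = +1.

+1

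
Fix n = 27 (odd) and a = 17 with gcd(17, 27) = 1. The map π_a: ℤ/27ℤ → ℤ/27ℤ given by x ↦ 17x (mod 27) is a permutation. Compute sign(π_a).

-1

Trace 19: π^k(19) = [19, 26, 10, 8, 1, 17] for k=0..5.
Decompose π into cycles: lengths [6, 6, 6, 2, 2, 2, 2, 1] (8 cycles, including the fixed point 0).
With 8 cycles on 27 points, sign = (−1)^{27−8} = -1.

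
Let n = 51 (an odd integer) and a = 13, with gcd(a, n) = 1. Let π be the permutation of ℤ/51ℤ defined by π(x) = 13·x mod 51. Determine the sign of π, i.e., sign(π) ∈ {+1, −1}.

+1

Trace 1: π^k(1) = [1, 13, 16, 4] for k=0..3.
The orbit structure of x ↦ 13x mod 51: 15 orbits of sizes [4, 4, 4, 4, 4, 4, 4, 4, 4, 4, 4, 4, 1, 1, 1].
With 15 cycles on 51 points, sign = (−1)^{51−15} = +1.
The Jacobi symbol (13|51) = +1 (Zolotarev) agrees.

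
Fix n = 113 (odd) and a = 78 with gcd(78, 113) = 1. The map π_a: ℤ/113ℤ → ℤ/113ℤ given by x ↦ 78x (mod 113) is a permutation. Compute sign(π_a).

Trace 65: π^k(65) = [65, 98, 73, 44, 42, 112, 35] for k=0..6.
Cycle type of π: 16×7 + 1; total 8 cycles.
sign(π) = (−1)^{n − #cycles} = (−1)^{113−8} = (−1)^105 = -1.
The Jacobi symbol (78|113) = -1 (Zolotarev) agrees.

-1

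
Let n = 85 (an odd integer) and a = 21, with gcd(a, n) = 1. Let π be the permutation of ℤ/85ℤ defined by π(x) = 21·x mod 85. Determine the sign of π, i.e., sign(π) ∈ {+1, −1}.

+1

Start at x=1: 1 → 21 → 16 → 81 → 1 (one orbit).
Decompose π into cycles: lengths [4, 4, 4, 4, 4, 4, 4, 4, 4, 4, 4, 4, 4, 4, 4, 4, 4, 4, 4, 4, 1, 1, 1, 1, 1] (25 cycles, including the fixed point 0).
n − c = 85 − 25 = 60; sign = (−1)^60 = +1.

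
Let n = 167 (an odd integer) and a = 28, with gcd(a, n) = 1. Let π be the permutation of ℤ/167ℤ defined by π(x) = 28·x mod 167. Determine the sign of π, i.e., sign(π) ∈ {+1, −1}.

Start at x=31: 31 → 33 → 89 → 154 → 137 → 162 → 27 → … (one orbit).
π_28 has 3 disjoint cycles with lengths [83, 83, 1] on {0,…,166}.
With 3 cycles on 167 points, sign = (−1)^{167−3} = +1.
The Jacobi symbol (28|167) = +1 (Zolotarev) agrees.

+1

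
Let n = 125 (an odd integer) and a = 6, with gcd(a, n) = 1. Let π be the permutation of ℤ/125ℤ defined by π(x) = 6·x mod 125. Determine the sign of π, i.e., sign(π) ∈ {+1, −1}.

+1

Trace 101: π^k(101) = [101, 106, 11, 66, 21, 1, 6] for k=0..6.
Decompose π into cycles: lengths [25, 25, 25, 25, 5, 5, 5, 5, 1, 1, 1, 1, 1] (13 cycles, including the fixed point 0).
13 cycles on 125: each ℓ→(−1)^(ℓ−1), product (−1)^112 = +1.
Via Zolotarev, sign(π_{6}) = (6|125) = +1.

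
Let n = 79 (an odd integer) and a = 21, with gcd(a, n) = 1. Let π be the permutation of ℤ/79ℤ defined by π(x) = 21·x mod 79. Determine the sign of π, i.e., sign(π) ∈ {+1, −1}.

+1

Start at x=62: 62 → 38 → 8 → 10 → 52 → 65 → 22 → … (one orbit).
Cycle lengths of π_21 on ℤ/79ℤ: [13, 13, 13, 13, 13, 13, 1]; 7 cycles in total.
n − c = 79 − 7 = 72; sign = (−1)^72 = +1.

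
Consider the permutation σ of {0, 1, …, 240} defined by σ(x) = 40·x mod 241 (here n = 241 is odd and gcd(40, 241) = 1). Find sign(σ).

+1

Trace 1: π^k(1) = [1, 40, 154, 135, 98, 64, 150] for k=0..6.
The orbit structure of x ↦ 40x mod 241: 13 orbits of sizes [20, 20, 20, 20, 20, 20, 20, 20, 20, 20, 20, 20, 1].
n − c = 241 − 13 = 228; sign = (−1)^228 = +1.
Check: (40/241) = +1 by Zolotarev.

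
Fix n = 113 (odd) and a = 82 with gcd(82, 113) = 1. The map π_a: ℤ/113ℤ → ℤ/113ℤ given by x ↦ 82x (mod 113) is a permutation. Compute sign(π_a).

Start at x=50: 50 → 32 → 25 → 16 → 69 → 8 → 91 → … (one orbit).
π_82 has 3 disjoint cycles with lengths [56, 56, 1] on {0,…,112}.
113 − 3 = 110 transpositions; sign(π) = (−1)^110 = +1.
Zolotarev: (82|113) = +1, matching the cycle-count sign.

+1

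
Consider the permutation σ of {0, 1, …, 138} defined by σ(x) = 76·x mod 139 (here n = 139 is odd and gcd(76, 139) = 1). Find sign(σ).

Trace 112: π^k(112) = [112, 33, 6, 39, 45, 84, 129] for k=0..6.
Decompose π into cycles: lengths [46, 46, 46, 1] (4 cycles, including the fixed point 0).
n − c = 139 − 4 = 135; sign = (−1)^135 = -1.
(76|139)_J = -1 (Zolotarev's lemma cross-check).

-1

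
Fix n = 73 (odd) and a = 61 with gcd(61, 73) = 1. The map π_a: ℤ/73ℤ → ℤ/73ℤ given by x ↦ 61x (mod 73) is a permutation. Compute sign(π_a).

Trace 57: π^k(57) = [57, 46, 32, 54, 9, 38, 55] for k=0..6.
3 cycles of lengths [36, 36, 1].
Σ(ℓ_i−1) = 73−3 = 70; sign = (−1)^70 = +1.
The Jacobi symbol (61|73) = +1 (Zolotarev) agrees.

+1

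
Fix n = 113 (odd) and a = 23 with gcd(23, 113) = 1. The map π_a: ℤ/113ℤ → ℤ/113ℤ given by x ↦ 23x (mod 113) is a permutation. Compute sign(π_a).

Start at x=58: 58 → 91 → 59 → 1 → 23 → 77 → 76 → … (one orbit).
Cycle lengths of π_23 on ℤ/113ℤ: [112, 1]; 2 cycles in total.
Σ(ℓ_i−1) = 113−2 = 111; sign = (−1)^111 = -1.
Via Zolotarev, sign(π_{23}) = (23|113) = -1.

-1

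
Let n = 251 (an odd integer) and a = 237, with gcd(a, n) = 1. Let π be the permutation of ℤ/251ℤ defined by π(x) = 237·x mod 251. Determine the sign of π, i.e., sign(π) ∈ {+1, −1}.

+1

Start at x=41: 41 → 179 → 4 → 195 → 31 → 68 → 52 → … (one orbit).
π_237 has 3 disjoint cycles with lengths [125, 125, 1] on {0,…,250}.
sign(π) = (−1)^{n − #cycles} = (−1)^{251−3} = (−1)^248 = +1.
Zolotarev: (237|251) = +1, matching the cycle-count sign.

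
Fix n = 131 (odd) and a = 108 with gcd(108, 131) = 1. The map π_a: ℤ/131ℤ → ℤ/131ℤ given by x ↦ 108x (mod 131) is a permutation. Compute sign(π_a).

Start at x=91: 91 → 3 → 62 → 15 → 48 → 75 → 109 → … (one orbit).
3 cycles of lengths [65, 65, 1].
Σ(ℓ_i−1) = 131−3 = 128; sign = (−1)^128 = +1.
(108|131)_J = +1 (Zolotarev's lemma cross-check).

+1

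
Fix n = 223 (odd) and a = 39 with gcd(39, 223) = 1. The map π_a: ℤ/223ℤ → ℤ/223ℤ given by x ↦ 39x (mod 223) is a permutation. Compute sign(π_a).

+1

Orbit of 39 under x↦39x: [39, 183, 1]… (length divides ord_223(39)).
Decompose π into cycles: lengths [3, 3, 3, 3, 3, 3, 3, 3, 3, 3, 3, 3, 3, 3, 3, 3, 3, 3, 3, 3, 3, 3, 3, 3, 3, 3, 3, 3, 3, 3, 3, 3, 3, 3, 3, 3, 3, 3, 3, 3, 3, 3, 3, 3, 3, 3, 3, 3, 3, 3, 3, 3, 3, 3, 3, 3, 3, 3, 3, 3, 3, 3, 3, 3, 3, 3, 3, 3, 3, 3, 3, 3, 3, 3, 1] (75 cycles, including the fixed point 0).
With 75 cycles on 223 points, sign = (−1)^{223−75} = +1.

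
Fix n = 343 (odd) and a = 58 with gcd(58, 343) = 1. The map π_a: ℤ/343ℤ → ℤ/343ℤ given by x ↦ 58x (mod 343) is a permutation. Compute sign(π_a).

+1

Start at x=190: 190 → 44 → 151 → 183 → 324 → 270 → 225 → … (one orbit).
Cycle type of π: 147×2 + 21×2 + 3×2 + 1; total 7 cycles.
With 7 cycles on 343 points, sign = (−1)^{343−7} = +1.
Check: (58/343) = +1 by Zolotarev.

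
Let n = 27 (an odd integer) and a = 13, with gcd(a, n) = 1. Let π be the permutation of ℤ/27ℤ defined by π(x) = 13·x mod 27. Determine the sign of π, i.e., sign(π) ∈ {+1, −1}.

Start at x=13: 13 → 7 → 10 → 22 → 16 → 19 → 4 → … (one orbit).
Decompose π into cycles: lengths [9, 9, 3, 3, 1, 1, 1] (7 cycles, including the fixed point 0).
27 − 7 = 20 transpositions; sign(π) = (−1)^20 = +1.
Check: (13/27) = +1 by Zolotarev.

+1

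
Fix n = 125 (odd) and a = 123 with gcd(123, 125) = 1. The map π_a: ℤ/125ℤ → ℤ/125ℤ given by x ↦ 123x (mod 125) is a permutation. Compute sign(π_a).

-1

Trace 89: π^k(89) = [89, 72, 106, 38, 49, 27, 71] for k=0..6.
Decompose π into cycles: lengths [100, 20, 4, 1] (4 cycles, including the fixed point 0).
125 − 4 = 121 transpositions; sign(π) = (−1)^121 = -1.
Via Zolotarev, sign(π_{123}) = (123|125) = -1.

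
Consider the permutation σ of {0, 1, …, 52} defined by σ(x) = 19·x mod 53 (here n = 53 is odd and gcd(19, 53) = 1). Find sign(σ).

Orbit of 41 under x↦19x: [41, 37, 14, 1, 19, 43, 22]… (length divides ord_53(19)).
π_19 has 2 disjoint cycles with lengths [52, 1] on {0,…,52}.
2 cycles on 53: each ℓ→(−1)^(ℓ−1), product (−1)^51 = -1.
Check: (19/53) = -1 by Zolotarev.

-1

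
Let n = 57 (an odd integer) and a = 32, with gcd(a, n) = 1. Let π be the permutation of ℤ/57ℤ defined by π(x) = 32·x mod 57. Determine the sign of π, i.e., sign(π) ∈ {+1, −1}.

Start at x=50: 50 → 4 → 14 → 49 → 29 → 16 → 56 → … (one orbit).
The orbit structure of x ↦ 32x mod 57: 5 orbits of sizes [18, 18, 18, 2, 1].
n − c = 57 − 5 = 52; sign = (−1)^52 = +1.

+1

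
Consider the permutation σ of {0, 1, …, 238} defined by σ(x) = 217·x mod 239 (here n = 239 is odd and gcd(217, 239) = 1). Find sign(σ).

-1

Start at x=164: 164 → 216 → 28 → 101 → 168 → 128 → 52 → … (one orbit).
π_217 has 8 disjoint cycles with lengths [34, 34, 34, 34, 34, 34, 34, 1] on {0,…,238}.
n − c = 239 − 8 = 231; sign = (−1)^231 = -1.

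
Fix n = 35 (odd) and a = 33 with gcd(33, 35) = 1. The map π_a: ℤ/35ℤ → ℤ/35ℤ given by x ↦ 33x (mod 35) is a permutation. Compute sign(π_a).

+1

Trace 3: π^k(3) = [3, 29, 12, 11, 13, 9, 17] for k=0..6.
Cycle type of π: 12×2 + 6 + 4 + 1; total 5 cycles.
5 cycles on 35: each ℓ→(−1)^(ℓ−1), product (−1)^30 = +1.
(33|35)_J = +1 (Zolotarev's lemma cross-check).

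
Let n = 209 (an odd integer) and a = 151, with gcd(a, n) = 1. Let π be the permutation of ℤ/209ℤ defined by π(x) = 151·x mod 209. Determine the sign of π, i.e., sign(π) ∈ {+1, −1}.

+1

Trace 18: π^k(18) = [18, 1, 151, 20, 94, 191, 208] for k=0..6.
Cycle type of π: 10×19 + 2×9 + 1; total 29 cycles.
n − c = 209 − 29 = 180; sign = (−1)^180 = +1.
Check: (151/209) = +1 by Zolotarev.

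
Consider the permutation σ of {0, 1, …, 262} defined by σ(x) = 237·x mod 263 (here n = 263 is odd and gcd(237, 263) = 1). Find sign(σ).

Orbit of 25 under x↦237x: [25, 139, 68, 73, 206, 167, 129]… (length divides ord_263(237)).
Decompose π into cycles: lengths [262, 1] (2 cycles, including the fixed point 0).
sign(π) = (−1)^{n − #cycles} = (−1)^{263−2} = (−1)^261 = -1.

-1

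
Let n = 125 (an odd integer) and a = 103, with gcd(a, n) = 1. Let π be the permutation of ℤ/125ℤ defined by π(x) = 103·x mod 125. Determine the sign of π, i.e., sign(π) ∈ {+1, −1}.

-1

Start at x=37: 37 → 61 → 33 → 24 → 97 → 116 → 73 → … (one orbit).
Cycle type of π: 100 + 20 + 4 + 1; total 4 cycles.
sign(π) = (−1)^{n − #cycles} = (−1)^{125−4} = (−1)^121 = -1.
The Jacobi symbol (103|125) = -1 (Zolotarev) agrees.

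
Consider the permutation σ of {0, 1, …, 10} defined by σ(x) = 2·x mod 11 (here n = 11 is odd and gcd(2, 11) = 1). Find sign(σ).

Trace 1: π^k(1) = [1, 2, 4, 8, 5, 10, 9] for k=0..6.
2 cycles of lengths [10, 1].
sign(π) = (−1)^{n − #cycles} = (−1)^{11−2} = (−1)^9 = -1.
Zolotarev: (2|11) = -1, matching the cycle-count sign.

-1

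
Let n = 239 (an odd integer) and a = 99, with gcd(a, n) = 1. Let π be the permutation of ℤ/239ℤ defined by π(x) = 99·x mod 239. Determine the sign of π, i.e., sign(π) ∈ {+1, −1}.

Start at x=22: 22 → 27 → 44 → 54 → 88 → 108 → 176 → … (one orbit).
π_99 has 3 disjoint cycles with lengths [119, 119, 1] on {0,…,238}.
Σ(ℓ_i−1) = 239−3 = 236; sign = (−1)^236 = +1.
Via Zolotarev, sign(π_{99}) = (99|239) = +1.

+1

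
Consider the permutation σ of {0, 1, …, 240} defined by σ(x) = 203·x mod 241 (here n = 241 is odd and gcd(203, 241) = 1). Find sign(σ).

Start at x=120: 120 → 19 → 1 → 203 → 239 → 76 → 4 → … (one orbit).
Cycle type of π: 48×5 + 1; total 6 cycles.
n − c = 241 − 6 = 235; sign = (−1)^235 = -1.

-1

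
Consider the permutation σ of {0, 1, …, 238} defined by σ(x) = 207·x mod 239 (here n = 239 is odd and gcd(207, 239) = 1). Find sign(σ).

-1

Start at x=97: 97 → 3 → 143 → 204 → 164 → 10 → 158 → … (one orbit).
Cycle type of π: 238 + 1; total 2 cycles.
n − c = 239 − 2 = 237; sign = (−1)^237 = -1.
The Jacobi symbol (207|239) = -1 (Zolotarev) agrees.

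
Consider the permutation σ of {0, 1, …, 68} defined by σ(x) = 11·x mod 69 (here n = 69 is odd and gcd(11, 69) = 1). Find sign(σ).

Trace 56: π^k(56) = [56, 64, 14, 16, 38, 4, 44] for k=0..6.
Cycle type of π: 22×3 + 2 + 1; total 5 cycles.
Σ(ℓ_i−1) = 69−5 = 64; sign = (−1)^64 = +1.
Zolotarev: (11|69) = +1, matching the cycle-count sign.

+1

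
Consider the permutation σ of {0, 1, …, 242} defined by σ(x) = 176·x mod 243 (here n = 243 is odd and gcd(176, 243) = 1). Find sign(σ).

Trace 11: π^k(11) = [11, 235, 50, 52, 161, 148, 47] for k=0..6.
6 cycles of lengths [162, 54, 18, 6, 2, 1].
With 6 cycles on 243 points, sign = (−1)^{243−6} = -1.
(176|243)_J = -1 (Zolotarev's lemma cross-check).

-1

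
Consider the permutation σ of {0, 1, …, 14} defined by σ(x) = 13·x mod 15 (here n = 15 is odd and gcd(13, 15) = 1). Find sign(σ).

Orbit of 1 under x↦13x: [1, 13, 4, 7]… (length divides ord_15(13)).
π_13 has 6 disjoint cycles with lengths [4, 4, 4, 1, 1, 1] on {0,…,14}.
Σ(ℓ_i−1) = 15−6 = 9; sign = (−1)^9 = -1.

-1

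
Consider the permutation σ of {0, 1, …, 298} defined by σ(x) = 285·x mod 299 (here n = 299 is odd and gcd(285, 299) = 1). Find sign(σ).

+1

Trace 246: π^k(246) = [246, 144, 77, 118, 142, 105, 25] for k=0..6.
Cycle type of π: 22×12 + 11×2 + 2×6 + 1; total 21 cycles.
sign(π) = (−1)^{n − #cycles} = (−1)^{299−21} = (−1)^278 = +1.
Check: (285/299) = +1 by Zolotarev.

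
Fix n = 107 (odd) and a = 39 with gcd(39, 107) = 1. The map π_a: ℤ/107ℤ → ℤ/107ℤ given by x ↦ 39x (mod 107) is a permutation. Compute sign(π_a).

Orbit of 56 under x↦39x: [56, 44, 4, 49, 92, 57, 83]… (length divides ord_107(39)).
3 cycles of lengths [53, 53, 1].
Σ(ℓ_i−1) = 107−3 = 104; sign = (−1)^104 = +1.
The Jacobi symbol (39|107) = +1 (Zolotarev) agrees.

+1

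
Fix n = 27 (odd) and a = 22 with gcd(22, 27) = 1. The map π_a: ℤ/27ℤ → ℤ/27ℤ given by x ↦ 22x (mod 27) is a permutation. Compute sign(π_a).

+1

Trace 1: π^k(1) = [1, 22, 25, 10, 4, 7, 19] for k=0..6.
The orbit structure of x ↦ 22x mod 27: 7 orbits of sizes [9, 9, 3, 3, 1, 1, 1].
With 7 cycles on 27 points, sign = (−1)^{27−7} = +1.
Via Zolotarev, sign(π_{22}) = (22|27) = +1.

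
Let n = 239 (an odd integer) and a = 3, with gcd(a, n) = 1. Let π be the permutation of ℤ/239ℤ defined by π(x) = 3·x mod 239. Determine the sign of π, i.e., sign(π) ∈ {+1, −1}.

Trace 125: π^k(125) = [125, 136, 169, 29, 87, 22, 66] for k=0..6.
Cycle type of π: 119×2 + 1; total 3 cycles.
With 3 cycles on 239 points, sign = (−1)^{239−3} = +1.

+1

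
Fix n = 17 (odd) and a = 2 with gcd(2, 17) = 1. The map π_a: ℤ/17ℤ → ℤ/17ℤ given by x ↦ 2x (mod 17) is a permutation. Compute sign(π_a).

Start at x=4: 4 → 8 → 16 → 15 → 13 → 9 → 1 → … (one orbit).
Cycle type of π: 8×2 + 1; total 3 cycles.
Σ(ℓ_i−1) = 17−3 = 14; sign = (−1)^14 = +1.

+1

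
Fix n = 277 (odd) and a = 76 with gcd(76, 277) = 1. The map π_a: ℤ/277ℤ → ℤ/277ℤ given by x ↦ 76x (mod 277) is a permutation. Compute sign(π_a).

+1

Start at x=41: 41 → 69 → 258 → 218 → 225 → 203 → 193 → … (one orbit).
Cycle type of π: 46×6 + 1; total 7 cycles.
n − c = 277 − 7 = 270; sign = (−1)^270 = +1.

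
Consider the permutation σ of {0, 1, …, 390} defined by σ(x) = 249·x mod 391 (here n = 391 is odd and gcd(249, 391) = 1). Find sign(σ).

Start at x=223: 223 → 5 → 72 → 333 → 25 → 360 → 101 → … (one orbit).
Cycle lengths of π_249 on ℤ/391ℤ: [176, 176, 22, 16, 1]; 5 cycles in total.
With 5 cycles on 391 points, sign = (−1)^{391−5} = +1.

+1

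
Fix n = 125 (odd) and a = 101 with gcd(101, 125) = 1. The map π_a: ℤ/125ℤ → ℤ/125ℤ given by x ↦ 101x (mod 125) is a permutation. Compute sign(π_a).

+1

Trace 51: π^k(51) = [51, 26, 1, 101, 76] for k=0..4.
Decompose π into cycles: lengths [5, 5, 5, 5, 5, 5, 5, 5, 5, 5, 5, 5, 5, 5, 5, 5, 5, 5, 5, 5, 1, 1, 1, 1, 1, 1, 1, 1, 1, 1, 1, 1, 1, 1, 1, 1, 1, 1, 1, 1, 1, 1, 1, 1, 1] (45 cycles, including the fixed point 0).
45 cycles on 125: each ℓ→(−1)^(ℓ−1), product (−1)^80 = +1.
Via Zolotarev, sign(π_{101}) = (101|125) = +1.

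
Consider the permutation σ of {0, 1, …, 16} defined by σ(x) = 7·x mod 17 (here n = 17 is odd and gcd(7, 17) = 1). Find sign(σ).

-1

Trace 6: π^k(6) = [6, 8, 5, 1, 7, 15, 3] for k=0..6.
Cycle lengths of π_7 on ℤ/17ℤ: [16, 1]; 2 cycles in total.
2 cycles on 17: each ℓ→(−1)^(ℓ−1), product (−1)^15 = -1.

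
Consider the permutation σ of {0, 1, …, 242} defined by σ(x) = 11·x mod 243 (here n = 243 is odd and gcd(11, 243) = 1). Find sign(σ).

-1

Start at x=199: 199 → 2 → 22 → 242 → 232 → 122 → 127 → … (one orbit).
π_11 has 6 disjoint cycles with lengths [162, 54, 18, 6, 2, 1] on {0,…,242}.
sign(π) = (−1)^{n − #cycles} = (−1)^{243−6} = (−1)^237 = -1.
Check: (11/243) = -1 by Zolotarev.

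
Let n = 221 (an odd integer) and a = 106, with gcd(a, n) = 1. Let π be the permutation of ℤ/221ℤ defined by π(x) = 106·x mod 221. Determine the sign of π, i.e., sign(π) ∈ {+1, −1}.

Start at x=98: 98 → 1 → 106 → 186 → 47 → 120 → 123 → … (one orbit).
Cycle type of π: 12×17 + 4×4 + 1; total 22 cycles.
With 22 cycles on 221 points, sign = (−1)^{221−22} = -1.
(106|221)_J = -1 (Zolotarev's lemma cross-check).

-1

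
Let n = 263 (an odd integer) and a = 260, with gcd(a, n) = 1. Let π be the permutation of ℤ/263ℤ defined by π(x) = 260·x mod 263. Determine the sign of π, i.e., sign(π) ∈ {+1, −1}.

Trace 35: π^k(35) = [35, 158, 52, 107, 205, 174, 4] for k=0..6.
π_260 has 2 disjoint cycles with lengths [262, 1] on {0,…,262}.
n − c = 263 − 2 = 261; sign = (−1)^261 = -1.
Via Zolotarev, sign(π_{260}) = (260|263) = -1.

-1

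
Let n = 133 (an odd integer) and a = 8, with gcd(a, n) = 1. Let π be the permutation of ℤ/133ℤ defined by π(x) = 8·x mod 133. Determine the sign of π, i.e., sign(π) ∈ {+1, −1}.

Trace 50: π^k(50) = [50, 1, 8, 64, 113, 106] for k=0..5.
28 cycles of lengths [6, 6, 6, 6, 6, 6, 6, 6, 6, 6, 6, 6, 6, 6, 6, 6, 6, 6, 6, 6, 6, 1, 1, 1, 1, 1, 1, 1].
28 cycles on 133: each ℓ→(−1)^(ℓ−1), product (−1)^105 = -1.

-1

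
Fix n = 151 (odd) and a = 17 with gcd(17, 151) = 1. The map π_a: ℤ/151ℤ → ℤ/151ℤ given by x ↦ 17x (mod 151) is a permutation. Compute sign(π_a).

+1

Start at x=10: 10 → 19 → 21 → 55 → 29 → 40 → 76 → … (one orbit).
Cycle lengths of π_17 on ℤ/151ℤ: [75, 75, 1]; 3 cycles in total.
Σ(ℓ_i−1) = 151−3 = 148; sign = (−1)^148 = +1.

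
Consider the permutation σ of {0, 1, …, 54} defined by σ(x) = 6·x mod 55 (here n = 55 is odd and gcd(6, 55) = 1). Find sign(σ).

-1

Trace 6: π^k(6) = [6, 36, 51, 31, 21, 16, 41] for k=0..6.
The orbit structure of x ↦ 6x mod 55: 10 orbits of sizes [10, 10, 10, 10, 10, 1, 1, 1, 1, 1].
sign(π) = (−1)^{n − #cycles} = (−1)^{55−10} = (−1)^45 = -1.
Via Zolotarev, sign(π_{6}) = (6|55) = -1.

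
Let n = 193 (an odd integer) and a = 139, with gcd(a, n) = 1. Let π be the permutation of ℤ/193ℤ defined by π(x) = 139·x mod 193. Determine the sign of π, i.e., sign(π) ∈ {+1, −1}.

Trace 43: π^k(43) = [43, 187, 131, 67, 49, 56, 64] for k=0..6.
3 cycles of lengths [96, 96, 1].
With 3 cycles on 193 points, sign = (−1)^{193−3} = +1.
Zolotarev: (139|193) = +1, matching the cycle-count sign.

+1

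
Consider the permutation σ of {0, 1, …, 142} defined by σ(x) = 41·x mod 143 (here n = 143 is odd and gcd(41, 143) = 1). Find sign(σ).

Start at x=106: 106 → 56 → 8 → 42 → 6 → 103 → 76 → … (one orbit).
Decompose π into cycles: lengths [60, 60, 12, 10, 1] (5 cycles, including the fixed point 0).
5 cycles on 143: each ℓ→(−1)^(ℓ−1), product (−1)^138 = +1.
The Jacobi symbol (41|143) = +1 (Zolotarev) agrees.

+1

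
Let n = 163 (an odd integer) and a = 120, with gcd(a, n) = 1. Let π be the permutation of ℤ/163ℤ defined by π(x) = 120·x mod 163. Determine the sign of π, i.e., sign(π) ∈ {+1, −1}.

Orbit of 134 under x↦120x: [134, 106, 6, 68, 10, 59, 71]… (length divides ord_163(120)).
Decompose π into cycles: lengths [162, 1] (2 cycles, including the fixed point 0).
Σ(ℓ_i−1) = 163−2 = 161; sign = (−1)^161 = -1.
Zolotarev: (120|163) = -1, matching the cycle-count sign.

-1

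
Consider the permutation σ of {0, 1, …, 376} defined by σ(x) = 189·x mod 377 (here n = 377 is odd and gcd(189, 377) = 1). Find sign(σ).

+1

Start at x=162: 162 → 81 → 229 → 303 → 340 → 170 → 85 → … (one orbit).
Decompose π into cycles: lengths [84, 84, 84, 84, 28, 12, 1] (7 cycles, including the fixed point 0).
With 7 cycles on 377 points, sign = (−1)^{377−7} = +1.
Via Zolotarev, sign(π_{189}) = (189|377) = +1.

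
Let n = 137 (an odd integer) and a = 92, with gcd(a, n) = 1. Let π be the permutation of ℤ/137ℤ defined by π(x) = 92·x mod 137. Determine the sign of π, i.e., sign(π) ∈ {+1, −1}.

-1

Orbit of 93 under x↦92x: [93, 62, 87, 58, 130, 41, 73]… (length divides ord_137(92)).
π_92 has 2 disjoint cycles with lengths [136, 1] on {0,…,136}.
137 − 2 = 135 transpositions; sign(π) = (−1)^135 = -1.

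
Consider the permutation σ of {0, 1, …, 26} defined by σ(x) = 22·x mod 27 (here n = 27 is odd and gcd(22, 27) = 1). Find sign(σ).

Orbit of 7 under x↦22x: [7, 19, 13, 16, 1, 22, 25]… (length divides ord_27(22)).
Decompose π into cycles: lengths [9, 9, 3, 3, 1, 1, 1] (7 cycles, including the fixed point 0).
27 − 7 = 20 transpositions; sign(π) = (−1)^20 = +1.
(22|27)_J = +1 (Zolotarev's lemma cross-check).

+1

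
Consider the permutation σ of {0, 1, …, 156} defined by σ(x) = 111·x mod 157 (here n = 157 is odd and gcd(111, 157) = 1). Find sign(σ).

+1

Trace 82: π^k(82) = [82, 153, 27, 14, 141, 108, 56] for k=0..6.
The orbit structure of x ↦ 111x mod 157: 7 orbits of sizes [26, 26, 26, 26, 26, 26, 1].
n − c = 157 − 7 = 150; sign = (−1)^150 = +1.
Zolotarev: (111|157) = +1, matching the cycle-count sign.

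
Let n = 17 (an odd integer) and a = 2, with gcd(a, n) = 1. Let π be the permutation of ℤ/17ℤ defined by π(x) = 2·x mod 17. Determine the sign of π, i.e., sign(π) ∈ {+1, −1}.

+1

Start at x=4: 4 → 8 → 16 → 15 → 13 → 9 → 1 → … (one orbit).
π_2 has 3 disjoint cycles with lengths [8, 8, 1] on {0,…,16}.
n − c = 17 − 3 = 14; sign = (−1)^14 = +1.
Zolotarev: (2|17) = +1, matching the cycle-count sign.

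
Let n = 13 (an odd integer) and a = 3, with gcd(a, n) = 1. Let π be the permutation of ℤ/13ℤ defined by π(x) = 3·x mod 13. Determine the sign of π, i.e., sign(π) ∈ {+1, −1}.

Trace 9: π^k(9) = [9, 1, 3] for k=0..2.
The orbit structure of x ↦ 3x mod 13: 5 orbits of sizes [3, 3, 3, 3, 1].
n − c = 13 − 5 = 8; sign = (−1)^8 = +1.

+1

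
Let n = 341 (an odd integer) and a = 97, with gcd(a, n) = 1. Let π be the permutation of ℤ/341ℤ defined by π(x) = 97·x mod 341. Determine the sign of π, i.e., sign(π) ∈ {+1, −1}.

Start at x=1: 1 → 97 → 202 → 157 → 225 → 1 (one orbit).
69 cycles of lengths [5, 5, 5, 5, 5, 5, 5, 5, 5, 5, 5, 5, 5, 5, 5, 5, 5, 5, 5, 5, 5, 5, 5, 5, 5, 5, 5, 5, 5, 5, 5, 5, 5, 5, 5, 5, 5, 5, 5, 5, 5, 5, 5, 5, 5, 5, 5, 5, 5, 5, 5, 5, 5, 5, 5, 5, 5, 5, 5, 5, 5, 5, 5, 5, 5, 5, 5, 5, 1].
sign(π) = (−1)^{n − #cycles} = (−1)^{341−69} = (−1)^272 = +1.

+1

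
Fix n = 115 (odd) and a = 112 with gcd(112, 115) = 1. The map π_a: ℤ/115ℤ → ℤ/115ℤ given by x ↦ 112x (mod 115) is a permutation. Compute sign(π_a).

+1

Trace 57: π^k(57) = [57, 59, 53, 71, 17, 64, 38] for k=0..6.
The orbit structure of x ↦ 112x mod 115: 5 orbits of sizes [44, 44, 22, 4, 1].
Σ(ℓ_i−1) = 115−5 = 110; sign = (−1)^110 = +1.
Check: (112/115) = +1 by Zolotarev.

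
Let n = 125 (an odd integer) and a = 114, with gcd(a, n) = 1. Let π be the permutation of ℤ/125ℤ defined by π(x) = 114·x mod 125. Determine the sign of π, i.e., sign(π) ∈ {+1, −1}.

+1

Start at x=19: 19 → 41 → 49 → 86 → 54 → 31 → 34 → … (one orbit).
The orbit structure of x ↦ 114x mod 125: 7 orbits of sizes [50, 50, 10, 10, 2, 2, 1].
7 cycles on 125: each ℓ→(−1)^(ℓ−1), product (−1)^118 = +1.
Via Zolotarev, sign(π_{114}) = (114|125) = +1.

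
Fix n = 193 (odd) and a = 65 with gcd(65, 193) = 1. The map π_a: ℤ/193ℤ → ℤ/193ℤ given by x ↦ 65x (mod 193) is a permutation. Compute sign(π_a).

Orbit of 181 under x↦65x: [181, 185, 59, 168, 112, 139, 157]… (length divides ord_193(65)).
π_65 has 3 disjoint cycles with lengths [96, 96, 1] on {0,…,192}.
Σ(ℓ_i−1) = 193−3 = 190; sign = (−1)^190 = +1.
Check: (65/193) = +1 by Zolotarev.

+1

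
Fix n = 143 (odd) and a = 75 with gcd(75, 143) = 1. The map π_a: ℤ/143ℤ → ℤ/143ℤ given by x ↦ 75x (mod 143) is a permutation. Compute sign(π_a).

Orbit of 12 under x↦75x: [12, 42, 4, 14, 49, 100, 64]… (length divides ord_143(75)).
9 cycles of lengths [30, 30, 30, 30, 6, 6, 5, 5, 1].
n − c = 143 − 9 = 134; sign = (−1)^134 = +1.
(75|143)_J = +1 (Zolotarev's lemma cross-check).

+1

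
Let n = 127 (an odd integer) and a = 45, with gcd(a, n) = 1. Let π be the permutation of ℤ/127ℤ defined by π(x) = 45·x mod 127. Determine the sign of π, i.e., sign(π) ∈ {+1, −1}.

Orbit of 61 under x↦45x: [61, 78, 81, 89, 68, 12, 32]… (length divides ord_127(45)).
Cycle lengths of π_45 on ℤ/127ℤ: [126, 1]; 2 cycles in total.
sign(π) = (−1)^{n − #cycles} = (−1)^{127−2} = (−1)^125 = -1.
Zolotarev: (45|127) = -1, matching the cycle-count sign.

-1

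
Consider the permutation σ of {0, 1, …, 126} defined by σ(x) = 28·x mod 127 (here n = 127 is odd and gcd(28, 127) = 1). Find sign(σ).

Start at x=59: 59 → 1 → 28 → 22 → 108 → 103 → 90 → … (one orbit).
8 cycles of lengths [18, 18, 18, 18, 18, 18, 18, 1].
n − c = 127 − 8 = 119; sign = (−1)^119 = -1.

-1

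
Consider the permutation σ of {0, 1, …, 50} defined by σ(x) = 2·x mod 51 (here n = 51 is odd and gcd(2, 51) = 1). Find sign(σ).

Start at x=26: 26 → 1 → 2 → 4 → 8 → 16 → 32 → … (one orbit).
8 cycles of lengths [8, 8, 8, 8, 8, 8, 2, 1].
51 − 8 = 43 transpositions; sign(π) = (−1)^43 = -1.
The Jacobi symbol (2|51) = -1 (Zolotarev) agrees.

-1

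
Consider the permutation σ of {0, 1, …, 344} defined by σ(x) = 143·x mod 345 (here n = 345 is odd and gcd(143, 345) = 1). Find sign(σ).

Start at x=203: 203 → 49 → 107 → 121 → 53 → 334 → 152 → … (one orbit).
14 cycles of lengths [44, 44, 44, 44, 44, 44, 22, 22, 22, 4, 4, 4, 2, 1].
345 − 14 = 331 transpositions; sign(π) = (−1)^331 = -1.
(143|345)_J = -1 (Zolotarev's lemma cross-check).

-1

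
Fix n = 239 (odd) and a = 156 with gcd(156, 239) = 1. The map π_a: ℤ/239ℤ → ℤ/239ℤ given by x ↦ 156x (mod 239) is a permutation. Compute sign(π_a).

Trace 130: π^k(130) = [130, 204, 37, 36, 119, 161, 21] for k=0..6.
π_156 has 2 disjoint cycles with lengths [238, 1] on {0,…,238}.
Σ(ℓ_i−1) = 239−2 = 237; sign = (−1)^237 = -1.
Via Zolotarev, sign(π_{156}) = (156|239) = -1.

-1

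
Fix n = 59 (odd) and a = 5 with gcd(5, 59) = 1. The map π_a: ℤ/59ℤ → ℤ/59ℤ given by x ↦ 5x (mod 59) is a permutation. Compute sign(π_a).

+1

Orbit of 19 under x↦5x: [19, 36, 3, 15, 16, 21, 46]… (length divides ord_59(5)).
Cycle lengths of π_5 on ℤ/59ℤ: [29, 29, 1]; 3 cycles in total.
59 − 3 = 56 transpositions; sign(π) = (−1)^56 = +1.
Zolotarev: (5|59) = +1, matching the cycle-count sign.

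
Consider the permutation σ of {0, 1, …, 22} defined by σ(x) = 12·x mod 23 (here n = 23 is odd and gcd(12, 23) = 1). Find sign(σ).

+1

Orbit of 9 under x↦12x: [9, 16, 8, 4, 2, 1, 12]… (length divides ord_23(12)).
3 cycles of lengths [11, 11, 1].
n − c = 23 − 3 = 20; sign = (−1)^20 = +1.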